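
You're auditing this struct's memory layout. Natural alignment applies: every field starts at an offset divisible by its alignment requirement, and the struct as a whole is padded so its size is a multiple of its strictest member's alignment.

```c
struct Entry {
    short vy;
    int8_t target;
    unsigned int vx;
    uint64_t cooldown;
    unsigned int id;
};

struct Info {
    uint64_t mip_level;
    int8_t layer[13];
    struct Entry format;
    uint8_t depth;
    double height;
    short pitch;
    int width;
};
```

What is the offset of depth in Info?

Entry: 0..2  vy  (2B, 2-aligned); 2..3  target  (1B, 1-aligned); 3..4  -- padding (1B); 4..8  vx  (4B, 4-aligned); 8..16  cooldown  (8B, 8-aligned); 16..20  id  (4B, 4-aligned); 20..24  -- tail padding (4B); sizeof = 24, alignof = 8
0..8  mip_level  (8B, 8-aligned)
8..21  layer  (13B, 1-aligned)
21..24  -- padding (3B)
24..48  format  (24B, 8-aligned)
48..49  depth  (1B, 1-aligned)

48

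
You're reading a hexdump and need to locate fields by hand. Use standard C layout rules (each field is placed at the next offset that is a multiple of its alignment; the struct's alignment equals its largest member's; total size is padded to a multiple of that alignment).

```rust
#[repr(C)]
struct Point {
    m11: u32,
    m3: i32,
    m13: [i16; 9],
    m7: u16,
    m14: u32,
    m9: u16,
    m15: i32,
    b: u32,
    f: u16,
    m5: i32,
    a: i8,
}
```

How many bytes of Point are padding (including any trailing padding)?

7

0..4  m11  (4B, 4-aligned)
4..8  m3  (4B, 4-aligned)
8..26  m13  (18B, 2-aligned)
26..28  m7  (2B, 2-aligned)
28..32  m14  (4B, 4-aligned)
32..34  m9  (2B, 2-aligned)
34..36  -- padding (2B)
36..40  m15  (4B, 4-aligned)
40..44  b  (4B, 4-aligned)
44..46  f  (2B, 2-aligned)
46..48  -- padding (2B)
48..52  m5  (4B, 4-aligned)
52..53  a  (1B, 1-aligned)
53..56  -- tail padding (3B)
sizeof = 56, alignof = 4
data bytes 49, size 56 → padding 7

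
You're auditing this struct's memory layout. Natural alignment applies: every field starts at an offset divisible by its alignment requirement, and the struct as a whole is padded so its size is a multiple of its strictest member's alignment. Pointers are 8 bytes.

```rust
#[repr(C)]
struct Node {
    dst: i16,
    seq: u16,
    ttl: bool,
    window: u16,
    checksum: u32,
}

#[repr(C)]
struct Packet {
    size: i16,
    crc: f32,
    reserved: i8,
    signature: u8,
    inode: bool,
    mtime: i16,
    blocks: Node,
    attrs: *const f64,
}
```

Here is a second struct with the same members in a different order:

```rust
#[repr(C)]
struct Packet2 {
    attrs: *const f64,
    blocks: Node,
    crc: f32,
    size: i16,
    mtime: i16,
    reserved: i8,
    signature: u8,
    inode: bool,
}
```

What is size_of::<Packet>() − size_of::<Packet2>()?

8

Node: 0..2  dst  (2B, 2-aligned); 2..4  seq  (2B, 2-aligned); 4..5  ttl  (1B, 1-aligned); 5..6  -- padding (1B); 6..8  window  (2B, 2-aligned); 8..12  checksum  (4B, 4-aligned); sizeof = 12, alignof = 4
0..2  size  (2B, 2-aligned)
2..4  -- padding (2B)
4..8  crc  (4B, 4-aligned)
8..9  reserved  (1B, 1-aligned)
9..10  signature  (1B, 1-aligned)
10..11  inode  (1B, 1-aligned)
11..12  -- padding (1B)
12..14  mtime  (2B, 2-aligned)
14..16  -- padding (2B)
16..28  blocks  (12B, 4-aligned)
28..32  -- padding (4B)
32..40  attrs  (8B, 8-aligned)
sizeof = 40, alignof = 8
— Packet2 —
0..8  attrs  (8B, 8-aligned)
8..20  blocks  (12B, 4-aligned)
20..24  crc  (4B, 4-aligned)
24..26  size  (2B, 2-aligned)
26..28  mtime  (2B, 2-aligned)
28..29  reserved  (1B, 1-aligned)
29..30  signature  (1B, 1-aligned)
30..31  inode  (1B, 1-aligned)
31..32  -- tail padding (1B)
sizeof = 32, alignof = 8
40 − 32 = 8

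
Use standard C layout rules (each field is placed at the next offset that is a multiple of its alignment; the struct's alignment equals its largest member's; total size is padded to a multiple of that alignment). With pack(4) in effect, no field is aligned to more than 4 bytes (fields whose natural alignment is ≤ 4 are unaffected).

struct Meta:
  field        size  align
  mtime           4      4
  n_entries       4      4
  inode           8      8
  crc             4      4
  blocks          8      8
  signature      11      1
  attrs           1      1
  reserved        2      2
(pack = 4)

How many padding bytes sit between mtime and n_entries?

0

0..4  mtime  (4B, 4-aligned)
4..8  n_entries  (4B, 4-aligned)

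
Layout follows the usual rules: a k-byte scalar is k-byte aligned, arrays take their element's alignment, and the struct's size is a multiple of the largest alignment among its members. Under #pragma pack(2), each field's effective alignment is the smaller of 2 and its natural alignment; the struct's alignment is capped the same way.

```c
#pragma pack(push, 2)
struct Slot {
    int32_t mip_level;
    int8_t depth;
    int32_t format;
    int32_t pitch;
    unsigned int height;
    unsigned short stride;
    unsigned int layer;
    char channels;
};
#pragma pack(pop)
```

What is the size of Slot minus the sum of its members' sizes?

2

mip_level at 0 (size 4, align 2) → ends 4
depth at 4 (size 1, align 1) → ends 5
pad 1 to align 2 for format
format at 6 (size 4, align 2) → ends 10
pitch at 10 (size 4, align 2) → ends 14
height at 14 (size 4, align 2) → ends 18
stride at 18 (size 2, align 2) → ends 20
layer at 20 (size 4, align 2) → ends 24
channels at 24 (size 1, align 1) → ends 25
tail pad 1 to reach multiple of 2
total 26 bytes, alignment 2
data bytes 24, size 26 → padding 2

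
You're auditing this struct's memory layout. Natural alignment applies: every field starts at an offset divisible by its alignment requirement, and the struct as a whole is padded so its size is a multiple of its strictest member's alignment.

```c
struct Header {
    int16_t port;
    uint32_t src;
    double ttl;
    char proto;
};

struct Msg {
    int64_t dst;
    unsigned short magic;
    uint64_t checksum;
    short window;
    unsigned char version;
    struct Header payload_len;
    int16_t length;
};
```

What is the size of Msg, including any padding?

Header: 0..2  port  (2B, 2-aligned); 2..4  -- padding (2B); 4..8  src  (4B, 4-aligned); 8..16  ttl  (8B, 8-aligned); 16..17  proto  (1B, 1-aligned); 17..24  -- tail padding (7B); sizeof = 24, alignof = 8
0..8  dst  (8B, 8-aligned)
8..10  magic  (2B, 2-aligned)
10..16  -- padding (6B)
16..24  checksum  (8B, 8-aligned)
24..26  window  (2B, 2-aligned)
26..27  version  (1B, 1-aligned)
27..32  -- padding (5B)
32..56  payload_len  (24B, 8-aligned)
56..58  length  (2B, 2-aligned)
58..64  -- tail padding (6B)
sizeof = 64, alignof = 8

64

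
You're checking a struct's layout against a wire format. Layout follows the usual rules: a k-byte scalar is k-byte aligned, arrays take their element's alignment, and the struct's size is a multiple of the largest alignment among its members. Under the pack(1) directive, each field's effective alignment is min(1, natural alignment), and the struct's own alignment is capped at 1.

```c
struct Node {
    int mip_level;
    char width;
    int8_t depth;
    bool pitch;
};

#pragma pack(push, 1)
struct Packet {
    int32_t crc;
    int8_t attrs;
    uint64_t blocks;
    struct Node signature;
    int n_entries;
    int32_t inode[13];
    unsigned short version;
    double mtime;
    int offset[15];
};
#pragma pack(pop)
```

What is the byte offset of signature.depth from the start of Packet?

Node: @0: mip_level [4B, align 4] → 4; @4: width [1B, align 1] → 5; @5: depth [1B, align 1] → 6; @6: pitch [1B, align 1] → 7; +1 tail pad (align 4); size 8, align 4
@0: crc [4B, align 1] → 4
@4: attrs [1B, align 1] → 5
@5: blocks [8B, align 1] → 13
@13: signature [8B, align 1] → 21
within Node: depth at 5
13 + 5 = 18

18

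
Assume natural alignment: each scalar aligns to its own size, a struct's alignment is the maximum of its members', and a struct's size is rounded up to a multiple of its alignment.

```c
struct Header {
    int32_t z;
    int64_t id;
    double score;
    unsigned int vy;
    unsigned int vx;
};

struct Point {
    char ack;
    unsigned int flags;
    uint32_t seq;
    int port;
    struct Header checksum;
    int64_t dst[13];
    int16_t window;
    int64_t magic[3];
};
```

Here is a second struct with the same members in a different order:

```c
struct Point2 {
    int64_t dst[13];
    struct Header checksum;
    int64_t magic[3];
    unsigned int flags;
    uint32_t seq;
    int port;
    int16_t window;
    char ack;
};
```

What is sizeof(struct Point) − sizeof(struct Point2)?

8

Header: @0: z [4B, align 4] → 4; +4 pad (align 8); @8: id [8B, align 8] → 16; @16: score [8B, align 8] → 24; @24: vy [4B, align 4] → 28; @28: vx [4B, align 4] → 32; size 32, align 8
@0: ack [1B, align 1] → 1
+3 pad (align 4)
@4: flags [4B, align 4] → 8
@8: seq [4B, align 4] → 12
@12: port [4B, align 4] → 16
@16: checksum [32B, align 8] → 48
@48: dst [104B, align 8] → 152
@152: window [2B, align 2] → 154
+6 pad (align 8)
@160: magic [24B, align 8] → 184
size 184, align 8
— Point2 —
@0: dst [104B, align 8] → 104
@104: checksum [32B, align 8] → 136
@136: magic [24B, align 8] → 160
@160: flags [4B, align 4] → 164
@164: seq [4B, align 4] → 168
@168: port [4B, align 4] → 172
@172: window [2B, align 2] → 174
@174: ack [1B, align 1] → 175
+1 tail pad (align 8)
size 176, align 8
184 − 176 = 8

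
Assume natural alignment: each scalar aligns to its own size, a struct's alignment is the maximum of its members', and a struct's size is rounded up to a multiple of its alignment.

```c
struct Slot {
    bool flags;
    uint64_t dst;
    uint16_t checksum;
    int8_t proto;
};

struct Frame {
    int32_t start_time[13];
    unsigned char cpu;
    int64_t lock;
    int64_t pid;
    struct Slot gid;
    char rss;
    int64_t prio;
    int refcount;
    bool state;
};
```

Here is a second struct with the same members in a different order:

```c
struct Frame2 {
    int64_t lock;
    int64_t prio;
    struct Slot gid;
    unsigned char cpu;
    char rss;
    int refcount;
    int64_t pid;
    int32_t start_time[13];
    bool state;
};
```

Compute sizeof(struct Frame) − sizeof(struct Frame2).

8

Slot: 0..1  flags  (1B, 1-aligned); 1..8  -- padding (7B); 8..16  dst  (8B, 8-aligned); 16..18  checksum  (2B, 2-aligned); 18..19  proto  (1B, 1-aligned); 19..24  -- tail padding (5B); sizeof = 24, alignof = 8
0..52  start_time  (52B, 4-aligned)
52..53  cpu  (1B, 1-aligned)
53..56  -- padding (3B)
56..64  lock  (8B, 8-aligned)
64..72  pid  (8B, 8-aligned)
72..96  gid  (24B, 8-aligned)
96..97  rss  (1B, 1-aligned)
97..104  -- padding (7B)
104..112  prio  (8B, 8-aligned)
112..116  refcount  (4B, 4-aligned)
116..117  state  (1B, 1-aligned)
117..120  -- tail padding (3B)
sizeof = 120, alignof = 8
— Frame2 —
0..8  lock  (8B, 8-aligned)
8..16  prio  (8B, 8-aligned)
16..40  gid  (24B, 8-aligned)
40..41  cpu  (1B, 1-aligned)
41..42  rss  (1B, 1-aligned)
42..44  -- padding (2B)
44..48  refcount  (4B, 4-aligned)
48..56  pid  (8B, 8-aligned)
56..108  start_time  (52B, 4-aligned)
108..109  state  (1B, 1-aligned)
109..112  -- tail padding (3B)
sizeof = 112, alignof = 8
120 − 112 = 8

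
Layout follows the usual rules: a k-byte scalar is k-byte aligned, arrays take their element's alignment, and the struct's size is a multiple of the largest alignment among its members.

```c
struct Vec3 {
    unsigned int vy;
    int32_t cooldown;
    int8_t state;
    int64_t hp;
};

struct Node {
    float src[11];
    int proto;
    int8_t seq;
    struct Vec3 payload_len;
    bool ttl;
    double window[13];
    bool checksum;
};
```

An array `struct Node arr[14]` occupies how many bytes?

2800

Vec3: vy at 0 (size 4, align 4) → ends 4; cooldown at 4 (size 4, align 4) → ends 8; state at 8 (size 1, align 1) → ends 9; pad 7 to align 8 for hp; hp at 16 (size 8, align 8) → ends 24; total 24 bytes, alignment 8
src at 0 (size 44, align 4) → ends 44
proto at 44 (size 4, align 4) → ends 48
seq at 48 (size 1, align 1) → ends 49
pad 7 to align 8 for payload_len
payload_len at 56 (size 24, align 8) → ends 80
ttl at 80 (size 1, align 1) → ends 81
pad 7 to align 8 for window
window at 88 (size 104, align 8) → ends 192
checksum at 192 (size 1, align 1) → ends 193
tail pad 7 to reach multiple of 8
total 200 bytes, alignment 8
array of 14: 14 × 200 = 2800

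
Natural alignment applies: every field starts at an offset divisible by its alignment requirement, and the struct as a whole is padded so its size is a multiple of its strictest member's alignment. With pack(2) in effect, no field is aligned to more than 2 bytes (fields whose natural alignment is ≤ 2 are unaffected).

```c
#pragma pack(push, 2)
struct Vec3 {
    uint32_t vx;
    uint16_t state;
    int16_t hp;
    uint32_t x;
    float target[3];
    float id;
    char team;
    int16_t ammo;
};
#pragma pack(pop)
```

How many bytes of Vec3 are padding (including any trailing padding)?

1

vx at 0 (size 4, align 2) → ends 4
state at 4 (size 2, align 2) → ends 6
hp at 6 (size 2, align 2) → ends 8
x at 8 (size 4, align 2) → ends 12
target at 12 (size 12, align 2) → ends 24
id at 24 (size 4, align 2) → ends 28
team at 28 (size 1, align 1) → ends 29
pad 1 to align 2 for ammo
ammo at 30 (size 2, align 2) → ends 32
total 32 bytes, alignment 2
data bytes 31, size 32 → padding 1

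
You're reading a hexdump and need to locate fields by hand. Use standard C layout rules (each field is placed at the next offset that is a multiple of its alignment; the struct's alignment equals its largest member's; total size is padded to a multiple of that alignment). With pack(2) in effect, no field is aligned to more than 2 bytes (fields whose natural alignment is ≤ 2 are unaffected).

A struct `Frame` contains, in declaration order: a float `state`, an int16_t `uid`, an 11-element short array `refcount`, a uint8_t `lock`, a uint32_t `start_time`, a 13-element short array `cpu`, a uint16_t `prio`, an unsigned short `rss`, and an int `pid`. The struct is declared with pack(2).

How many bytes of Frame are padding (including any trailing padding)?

state at 0 (size 4, align 2) → ends 4
uid at 4 (size 2, align 2) → ends 6
refcount at 6 (size 22, align 2) → ends 28
lock at 28 (size 1, align 1) → ends 29
pad 1 to align 2 for start_time
start_time at 30 (size 4, align 2) → ends 34
cpu at 34 (size 26, align 2) → ends 60
prio at 60 (size 2, align 2) → ends 62
rss at 62 (size 2, align 2) → ends 64
pid at 64 (size 4, align 2) → ends 68
total 68 bytes, alignment 2
data bytes 67, size 68 → padding 1

1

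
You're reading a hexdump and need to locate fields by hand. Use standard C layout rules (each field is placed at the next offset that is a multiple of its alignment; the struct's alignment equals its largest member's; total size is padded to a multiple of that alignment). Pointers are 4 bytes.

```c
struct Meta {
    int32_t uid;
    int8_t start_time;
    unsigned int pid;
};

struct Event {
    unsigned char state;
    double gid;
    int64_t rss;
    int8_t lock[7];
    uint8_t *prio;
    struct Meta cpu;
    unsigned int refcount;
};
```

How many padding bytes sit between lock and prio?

Meta: 0..4  uid  (4B, 4-aligned); 4..5  start_time  (1B, 1-aligned); 5..8  -- padding (3B); 8..12  pid  (4B, 4-aligned); sizeof = 12, alignof = 4
0..1  state  (1B, 1-aligned)
1..8  -- padding (7B)
8..16  gid  (8B, 8-aligned)
16..24  rss  (8B, 8-aligned)
24..31  lock  (7B, 1-aligned)
31..32  -- padding (1B)
32..36  prio  (4B, 4-aligned)

1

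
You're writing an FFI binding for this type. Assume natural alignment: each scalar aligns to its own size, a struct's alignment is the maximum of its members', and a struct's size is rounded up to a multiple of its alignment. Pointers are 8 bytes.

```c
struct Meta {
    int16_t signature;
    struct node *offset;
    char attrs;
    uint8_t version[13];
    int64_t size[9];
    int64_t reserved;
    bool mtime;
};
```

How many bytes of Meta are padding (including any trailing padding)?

@0: signature [2B, align 2] → 2
+6 pad (align 8)
@8: offset [8B, align 8] → 16
@16: attrs [1B, align 1] → 17
@17: version [13B, align 1] → 30
+2 pad (align 8)
@32: size [72B, align 8] → 104
@104: reserved [8B, align 8] → 112
@112: mtime [1B, align 1] → 113
+7 tail pad (align 8)
size 120, align 8
data bytes 105, size 120 → padding 15

15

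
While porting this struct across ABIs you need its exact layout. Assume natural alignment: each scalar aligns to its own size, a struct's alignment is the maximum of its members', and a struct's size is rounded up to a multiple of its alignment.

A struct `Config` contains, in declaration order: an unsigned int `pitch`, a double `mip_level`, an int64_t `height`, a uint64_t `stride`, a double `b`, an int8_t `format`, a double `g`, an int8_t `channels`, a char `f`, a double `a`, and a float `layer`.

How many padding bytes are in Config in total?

pitch at 0 (size 4, align 4) → ends 4
pad 4 to align 8 for mip_level
mip_level at 8 (size 8, align 8) → ends 16
height at 16 (size 8, align 8) → ends 24
stride at 24 (size 8, align 8) → ends 32
b at 32 (size 8, align 8) → ends 40
format at 40 (size 1, align 1) → ends 41
pad 7 to align 8 for g
g at 48 (size 8, align 8) → ends 56
channels at 56 (size 1, align 1) → ends 57
f at 57 (size 1, align 1) → ends 58
pad 6 to align 8 for a
a at 64 (size 8, align 8) → ends 72
layer at 72 (size 4, align 4) → ends 76
tail pad 4 to reach multiple of 8
total 80 bytes, alignment 8
data bytes 59, size 80 → padding 21

21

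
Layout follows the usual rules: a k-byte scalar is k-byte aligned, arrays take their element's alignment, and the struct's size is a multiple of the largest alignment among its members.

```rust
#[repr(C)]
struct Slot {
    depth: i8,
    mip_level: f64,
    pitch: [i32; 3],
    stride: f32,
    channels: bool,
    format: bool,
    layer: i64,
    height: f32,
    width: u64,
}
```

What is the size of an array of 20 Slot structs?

1280

0..1  depth  (1B, 1-aligned)
1..8  -- padding (7B)
8..16  mip_level  (8B, 8-aligned)
16..28  pitch  (12B, 4-aligned)
28..32  stride  (4B, 4-aligned)
32..33  channels  (1B, 1-aligned)
33..34  format  (1B, 1-aligned)
34..40  -- padding (6B)
40..48  layer  (8B, 8-aligned)
48..52  height  (4B, 4-aligned)
52..56  -- padding (4B)
56..64  width  (8B, 8-aligned)
sizeof = 64, alignof = 8
array of 20: 20 × 64 = 1280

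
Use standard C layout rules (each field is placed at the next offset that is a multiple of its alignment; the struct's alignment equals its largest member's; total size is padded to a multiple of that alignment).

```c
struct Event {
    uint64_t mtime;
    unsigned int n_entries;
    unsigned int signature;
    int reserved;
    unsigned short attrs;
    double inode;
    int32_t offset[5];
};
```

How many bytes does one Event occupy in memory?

mtime at 0 (size 8, align 8) → ends 8
n_entries at 8 (size 4, align 4) → ends 12
signature at 12 (size 4, align 4) → ends 16
reserved at 16 (size 4, align 4) → ends 20
attrs at 20 (size 2, align 2) → ends 22
pad 2 to align 8 for inode
inode at 24 (size 8, align 8) → ends 32
offset at 32 (size 20, align 4) → ends 52
tail pad 4 to reach multiple of 8
total 56 bytes, alignment 8

56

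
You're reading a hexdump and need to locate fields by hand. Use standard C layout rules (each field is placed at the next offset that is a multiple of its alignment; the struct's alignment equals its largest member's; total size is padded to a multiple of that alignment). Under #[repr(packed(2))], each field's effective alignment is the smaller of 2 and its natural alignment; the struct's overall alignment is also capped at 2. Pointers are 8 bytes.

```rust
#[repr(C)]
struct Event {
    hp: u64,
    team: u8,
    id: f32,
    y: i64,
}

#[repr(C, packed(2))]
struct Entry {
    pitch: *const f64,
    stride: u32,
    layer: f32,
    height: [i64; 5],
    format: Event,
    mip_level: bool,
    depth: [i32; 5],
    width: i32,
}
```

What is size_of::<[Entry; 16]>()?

Event: @0: hp [8B, align 8] → 8; @8: team [1B, align 1] → 9; +3 pad (align 4); @12: id [4B, align 4] → 16; @16: y [8B, align 8] → 24; size 24, align 8
@0: pitch [8B, align 2] → 8
@8: stride [4B, align 2] → 12
@12: layer [4B, align 2] → 16
@16: height [40B, align 2] → 56
@56: format [24B, align 2] → 80
@80: mip_level [1B, align 1] → 81
+1 pad (align 2)
@82: depth [20B, align 2] → 102
@102: width [4B, align 2] → 106
size 106, align 2
array of 16: 16 × 106 = 1696

1696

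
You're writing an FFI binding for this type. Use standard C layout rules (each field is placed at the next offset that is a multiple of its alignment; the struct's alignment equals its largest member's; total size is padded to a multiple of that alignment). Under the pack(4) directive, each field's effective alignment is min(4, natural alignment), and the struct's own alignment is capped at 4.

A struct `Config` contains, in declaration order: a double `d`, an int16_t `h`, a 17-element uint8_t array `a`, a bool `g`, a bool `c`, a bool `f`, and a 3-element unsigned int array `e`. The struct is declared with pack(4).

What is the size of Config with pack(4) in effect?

0..8  d  (8B, 4-aligned)
8..10  h  (2B, 2-aligned)
10..27  a  (17B, 1-aligned)
27..28  g  (1B, 1-aligned)
28..29  c  (1B, 1-aligned)
29..30  f  (1B, 1-aligned)
30..32  -- padding (2B)
32..44  e  (12B, 4-aligned)
sizeof = 44, alignof = 4

44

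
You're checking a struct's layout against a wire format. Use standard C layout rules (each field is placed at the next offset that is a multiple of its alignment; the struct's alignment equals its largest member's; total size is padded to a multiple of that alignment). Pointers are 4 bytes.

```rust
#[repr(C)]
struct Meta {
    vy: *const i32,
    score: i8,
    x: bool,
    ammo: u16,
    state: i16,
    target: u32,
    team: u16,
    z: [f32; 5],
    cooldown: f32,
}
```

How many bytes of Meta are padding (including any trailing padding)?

0..4  vy  (4B, 4-aligned)
4..5  score  (1B, 1-aligned)
5..6  x  (1B, 1-aligned)
6..8  ammo  (2B, 2-aligned)
8..10  state  (2B, 2-aligned)
10..12  -- padding (2B)
12..16  target  (4B, 4-aligned)
16..18  team  (2B, 2-aligned)
18..20  -- padding (2B)
20..40  z  (20B, 4-aligned)
40..44  cooldown  (4B, 4-aligned)
sizeof = 44, alignof = 4
data bytes 40, size 44 → padding 4

4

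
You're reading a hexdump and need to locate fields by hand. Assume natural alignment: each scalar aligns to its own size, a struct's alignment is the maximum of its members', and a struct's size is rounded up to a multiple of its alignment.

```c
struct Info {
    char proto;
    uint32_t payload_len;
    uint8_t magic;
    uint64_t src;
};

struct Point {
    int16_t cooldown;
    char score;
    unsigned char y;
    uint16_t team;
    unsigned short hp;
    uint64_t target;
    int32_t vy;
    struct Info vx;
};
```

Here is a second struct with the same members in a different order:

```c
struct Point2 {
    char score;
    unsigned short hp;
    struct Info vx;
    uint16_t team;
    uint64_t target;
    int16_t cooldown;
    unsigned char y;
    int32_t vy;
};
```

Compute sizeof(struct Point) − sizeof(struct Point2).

Info: @0: proto [1B, align 1] → 1; +3 pad (align 4); @4: payload_len [4B, align 4] → 8; @8: magic [1B, align 1] → 9; +7 pad (align 8); @16: src [8B, align 8] → 24; size 24, align 8
@0: cooldown [2B, align 2] → 2
@2: score [1B, align 1] → 3
@3: y [1B, align 1] → 4
@4: team [2B, align 2] → 6
@6: hp [2B, align 2] → 8
@8: target [8B, align 8] → 16
@16: vy [4B, align 4] → 20
+4 pad (align 8)
@24: vx [24B, align 8] → 48
size 48, align 8
— Point2 —
@0: score [1B, align 1] → 1
+1 pad (align 2)
@2: hp [2B, align 2] → 4
+4 pad (align 8)
@8: vx [24B, align 8] → 32
@32: team [2B, align 2] → 34
+6 pad (align 8)
@40: target [8B, align 8] → 48
@48: cooldown [2B, align 2] → 50
@50: y [1B, align 1] → 51
+1 pad (align 4)
@52: vy [4B, align 4] → 56
size 56, align 8
48 − 56 = -8

-8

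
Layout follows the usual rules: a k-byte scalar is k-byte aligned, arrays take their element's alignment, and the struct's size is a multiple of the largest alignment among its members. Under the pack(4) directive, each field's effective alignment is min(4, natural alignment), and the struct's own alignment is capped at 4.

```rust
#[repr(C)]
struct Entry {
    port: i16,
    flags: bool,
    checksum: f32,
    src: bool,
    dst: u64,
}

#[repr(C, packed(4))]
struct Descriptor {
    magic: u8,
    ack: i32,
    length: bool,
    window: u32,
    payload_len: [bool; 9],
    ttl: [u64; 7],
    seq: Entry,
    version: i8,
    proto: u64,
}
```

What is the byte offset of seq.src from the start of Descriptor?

Entry: port at 0 (size 2, align 2) → ends 2; flags at 2 (size 1, align 1) → ends 3; pad 1 to align 4 for checksum; checksum at 4 (size 4, align 4) → ends 8; src at 8 (size 1, align 1) → ends 9; pad 7 to align 8 for dst; dst at 16 (size 8, align 8) → ends 24; total 24 bytes, alignment 8
magic at 0 (size 1, align 1) → ends 1
pad 3 to align 4 for ack
ack at 4 (size 4, align 4) → ends 8
length at 8 (size 1, align 1) → ends 9
pad 3 to align 4 for window
window at 12 (size 4, align 4) → ends 16
payload_len at 16 (size 9, align 1) → ends 25
pad 3 to align 4 for ttl
ttl at 28 (size 56, align 4) → ends 84
seq at 84 (size 24, align 4) → ends 108
within Entry: src at 8
84 + 8 = 92

92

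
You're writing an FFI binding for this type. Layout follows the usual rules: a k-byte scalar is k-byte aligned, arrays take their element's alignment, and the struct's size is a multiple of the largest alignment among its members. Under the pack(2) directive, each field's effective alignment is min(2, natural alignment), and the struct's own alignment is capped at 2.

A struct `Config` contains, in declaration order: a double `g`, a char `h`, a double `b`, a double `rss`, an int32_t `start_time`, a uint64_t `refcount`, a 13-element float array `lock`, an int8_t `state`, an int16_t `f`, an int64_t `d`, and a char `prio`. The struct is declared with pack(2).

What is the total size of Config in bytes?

104

0..8  g  (8B, 2-aligned)
8..9  h  (1B, 1-aligned)
9..10  -- padding (1B)
10..18  b  (8B, 2-aligned)
18..26  rss  (8B, 2-aligned)
26..30  start_time  (4B, 2-aligned)
30..38  refcount  (8B, 2-aligned)
38..90  lock  (52B, 2-aligned)
90..91  state  (1B, 1-aligned)
91..92  -- padding (1B)
92..94  f  (2B, 2-aligned)
94..102  d  (8B, 2-aligned)
102..103  prio  (1B, 1-aligned)
103..104  -- tail padding (1B)
sizeof = 104, alignof = 2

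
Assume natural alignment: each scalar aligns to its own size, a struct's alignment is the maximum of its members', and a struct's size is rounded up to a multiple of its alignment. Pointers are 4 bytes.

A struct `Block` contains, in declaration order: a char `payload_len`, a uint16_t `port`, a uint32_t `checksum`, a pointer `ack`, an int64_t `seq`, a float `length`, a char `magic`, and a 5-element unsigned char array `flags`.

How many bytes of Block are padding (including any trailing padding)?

payload_len at 0 (size 1, align 1) → ends 1
pad 1 to align 2 for port
port at 2 (size 2, align 2) → ends 4
checksum at 4 (size 4, align 4) → ends 8
ack at 8 (size 4, align 4) → ends 12
pad 4 to align 8 for seq
seq at 16 (size 8, align 8) → ends 24
length at 24 (size 4, align 4) → ends 28
magic at 28 (size 1, align 1) → ends 29
flags at 29 (size 5, align 1) → ends 34
tail pad 6 to reach multiple of 8
total 40 bytes, alignment 8
data bytes 29, size 40 → padding 11

11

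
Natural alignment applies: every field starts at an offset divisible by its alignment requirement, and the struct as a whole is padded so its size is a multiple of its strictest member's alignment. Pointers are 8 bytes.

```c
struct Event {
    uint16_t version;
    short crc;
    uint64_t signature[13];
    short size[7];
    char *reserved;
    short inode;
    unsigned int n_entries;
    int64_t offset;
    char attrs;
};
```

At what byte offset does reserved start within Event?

128

version at 0 (size 2, align 2) → ends 2
crc at 2 (size 2, align 2) → ends 4
pad 4 to align 8 for signature
signature at 8 (size 104, align 8) → ends 112
size at 112 (size 14, align 2) → ends 126
pad 2 to align 8 for reserved
reserved at 128 (size 8, align 8) → ends 136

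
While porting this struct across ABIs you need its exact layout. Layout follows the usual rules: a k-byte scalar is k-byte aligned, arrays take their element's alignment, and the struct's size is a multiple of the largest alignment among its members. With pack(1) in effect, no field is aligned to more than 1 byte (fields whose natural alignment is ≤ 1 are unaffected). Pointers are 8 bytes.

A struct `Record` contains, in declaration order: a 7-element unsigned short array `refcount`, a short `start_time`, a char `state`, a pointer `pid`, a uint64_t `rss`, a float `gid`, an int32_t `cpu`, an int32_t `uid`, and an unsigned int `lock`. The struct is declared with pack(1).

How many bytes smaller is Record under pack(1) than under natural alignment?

natural layout:
  refcount at 0 (size 14, align 2) → ends 14
  start_time at 14 (size 2, align 2) → ends 16
  state at 16 (size 1, align 1) → ends 17
  pad 7 to align 8 for pid
  pid at 24 (size 8, align 8) → ends 32
  rss at 32 (size 8, align 8) → ends 40
  gid at 40 (size 4, align 4) → ends 44
  cpu at 44 (size 4, align 4) → ends 48
  uid at 48 (size 4, align 4) → ends 52
  lock at 52 (size 4, align 4) → ends 56
  total 56 bytes, alignment 8
packed(1) layout:
  refcount at 0 (size 14, align 1) → ends 14
  start_time at 14 (size 2, align 1) → ends 16
  state at 16 (size 1, align 1) → ends 17
  pid at 17 (size 8, align 1) → ends 25
  rss at 25 (size 8, align 1) → ends 33
  gid at 33 (size 4, align 1) → ends 37
  cpu at 37 (size 4, align 1) → ends 41
  uid at 41 (size 4, align 1) → ends 45
  lock at 45 (size 4, align 1) → ends 49
  total 49 bytes, alignment 1
56 − 49 = 7

7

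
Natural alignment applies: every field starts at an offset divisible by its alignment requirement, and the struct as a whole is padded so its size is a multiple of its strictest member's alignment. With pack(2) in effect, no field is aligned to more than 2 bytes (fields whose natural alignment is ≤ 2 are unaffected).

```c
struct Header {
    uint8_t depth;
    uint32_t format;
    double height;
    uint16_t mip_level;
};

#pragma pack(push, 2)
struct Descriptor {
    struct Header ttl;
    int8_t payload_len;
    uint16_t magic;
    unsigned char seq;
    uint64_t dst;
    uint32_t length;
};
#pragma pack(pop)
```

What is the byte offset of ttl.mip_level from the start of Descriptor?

16

Header: 0..1  depth  (1B, 1-aligned); 1..4  -- padding (3B); 4..8  format  (4B, 4-aligned); 8..16  height  (8B, 8-aligned); 16..18  mip_level  (2B, 2-aligned); 18..24  -- tail padding (6B); sizeof = 24, alignof = 8
0..24  ttl  (24B, 2-aligned)
within Header: mip_level at 16
0 + 16 = 16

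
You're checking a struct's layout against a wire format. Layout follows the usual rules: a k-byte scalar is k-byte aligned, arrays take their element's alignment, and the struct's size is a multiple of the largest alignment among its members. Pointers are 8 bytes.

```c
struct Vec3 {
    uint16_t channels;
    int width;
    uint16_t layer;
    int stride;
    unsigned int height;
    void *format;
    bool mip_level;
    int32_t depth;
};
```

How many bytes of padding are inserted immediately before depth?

3

channels at 0 (size 2, align 2) → ends 2
pad 2 to align 4 for width
width at 4 (size 4, align 4) → ends 8
layer at 8 (size 2, align 2) → ends 10
pad 2 to align 4 for stride
stride at 12 (size 4, align 4) → ends 16
height at 16 (size 4, align 4) → ends 20
pad 4 to align 8 for format
format at 24 (size 8, align 8) → ends 32
mip_level at 32 (size 1, align 1) → ends 33
pad 3 to align 4 for depth
depth at 36 (size 4, align 4) → ends 40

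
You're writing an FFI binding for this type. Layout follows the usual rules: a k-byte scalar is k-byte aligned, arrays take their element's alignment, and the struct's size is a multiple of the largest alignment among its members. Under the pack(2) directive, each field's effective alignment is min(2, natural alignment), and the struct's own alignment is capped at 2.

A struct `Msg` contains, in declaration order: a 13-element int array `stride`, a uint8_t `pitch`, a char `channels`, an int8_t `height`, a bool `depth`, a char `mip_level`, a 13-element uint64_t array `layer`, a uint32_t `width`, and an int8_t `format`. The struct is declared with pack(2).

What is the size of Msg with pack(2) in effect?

0..52  stride  (52B, 2-aligned)
52..53  pitch  (1B, 1-aligned)
53..54  channels  (1B, 1-aligned)
54..55  height  (1B, 1-aligned)
55..56  depth  (1B, 1-aligned)
56..57  mip_level  (1B, 1-aligned)
57..58  -- padding (1B)
58..162  layer  (104B, 2-aligned)
162..166  width  (4B, 2-aligned)
166..167  format  (1B, 1-aligned)
167..168  -- tail padding (1B)
sizeof = 168, alignof = 2

168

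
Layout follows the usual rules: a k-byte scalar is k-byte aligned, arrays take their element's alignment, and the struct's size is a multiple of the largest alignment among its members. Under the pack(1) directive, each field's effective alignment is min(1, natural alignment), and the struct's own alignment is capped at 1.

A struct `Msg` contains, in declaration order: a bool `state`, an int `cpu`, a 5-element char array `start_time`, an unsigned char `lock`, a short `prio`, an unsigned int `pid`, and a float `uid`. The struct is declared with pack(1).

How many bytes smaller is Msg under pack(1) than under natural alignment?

3

natural layout:
  state at 0 (size 1, align 1) → ends 1
  pad 3 to align 4 for cpu
  cpu at 4 (size 4, align 4) → ends 8
  start_time at 8 (size 5, align 1) → ends 13
  lock at 13 (size 1, align 1) → ends 14
  prio at 14 (size 2, align 2) → ends 16
  pid at 16 (size 4, align 4) → ends 20
  uid at 20 (size 4, align 4) → ends 24
  total 24 bytes, alignment 4
packed(1) layout:
  state at 0 (size 1, align 1) → ends 1
  cpu at 1 (size 4, align 1) → ends 5
  start_time at 5 (size 5, align 1) → ends 10
  lock at 10 (size 1, align 1) → ends 11
  prio at 11 (size 2, align 1) → ends 13
  pid at 13 (size 4, align 1) → ends 17
  uid at 17 (size 4, align 1) → ends 21
  total 21 bytes, alignment 1
24 − 21 = 3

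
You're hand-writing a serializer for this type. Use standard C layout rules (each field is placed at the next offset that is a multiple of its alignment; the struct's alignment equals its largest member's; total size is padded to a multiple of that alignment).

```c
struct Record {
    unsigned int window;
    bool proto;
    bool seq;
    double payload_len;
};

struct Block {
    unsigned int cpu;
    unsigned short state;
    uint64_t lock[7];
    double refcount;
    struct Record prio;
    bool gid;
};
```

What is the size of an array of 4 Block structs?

384

Record: 0..4  window  (4B, 4-aligned); 4..5  proto  (1B, 1-aligned); 5..6  seq  (1B, 1-aligned); 6..8  -- padding (2B); 8..16  payload_len  (8B, 8-aligned); sizeof = 16, alignof = 8
0..4  cpu  (4B, 4-aligned)
4..6  state  (2B, 2-aligned)
6..8  -- padding (2B)
8..64  lock  (56B, 8-aligned)
64..72  refcount  (8B, 8-aligned)
72..88  prio  (16B, 8-aligned)
88..89  gid  (1B, 1-aligned)
89..96  -- tail padding (7B)
sizeof = 96, alignof = 8
array of 4: 4 × 96 = 384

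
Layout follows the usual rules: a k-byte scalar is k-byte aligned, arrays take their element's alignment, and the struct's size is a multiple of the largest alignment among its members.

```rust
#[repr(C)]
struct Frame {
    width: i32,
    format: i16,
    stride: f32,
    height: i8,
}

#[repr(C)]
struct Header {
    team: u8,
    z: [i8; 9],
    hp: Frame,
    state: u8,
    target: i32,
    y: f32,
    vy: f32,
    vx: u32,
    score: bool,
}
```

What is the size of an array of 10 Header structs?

520

Frame: 0..4  width  (4B, 4-aligned); 4..6  format  (2B, 2-aligned); 6..8  -- padding (2B); 8..12  stride  (4B, 4-aligned); 12..13  height  (1B, 1-aligned); 13..16  -- tail padding (3B); sizeof = 16, alignof = 4
0..1  team  (1B, 1-aligned)
1..10  z  (9B, 1-aligned)
10..12  -- padding (2B)
12..28  hp  (16B, 4-aligned)
28..29  state  (1B, 1-aligned)
29..32  -- padding (3B)
32..36  target  (4B, 4-aligned)
36..40  y  (4B, 4-aligned)
40..44  vy  (4B, 4-aligned)
44..48  vx  (4B, 4-aligned)
48..49  score  (1B, 1-aligned)
49..52  -- tail padding (3B)
sizeof = 52, alignof = 4
array of 10: 10 × 52 = 520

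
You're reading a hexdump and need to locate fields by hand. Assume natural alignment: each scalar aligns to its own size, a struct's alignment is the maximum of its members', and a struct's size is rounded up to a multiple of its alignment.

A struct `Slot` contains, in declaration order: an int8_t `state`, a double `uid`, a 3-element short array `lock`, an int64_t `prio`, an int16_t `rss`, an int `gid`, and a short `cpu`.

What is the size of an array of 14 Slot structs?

672

0..1  state  (1B, 1-aligned)
1..8  -- padding (7B)
8..16  uid  (8B, 8-aligned)
16..22  lock  (6B, 2-aligned)
22..24  -- padding (2B)
24..32  prio  (8B, 8-aligned)
32..34  rss  (2B, 2-aligned)
34..36  -- padding (2B)
36..40  gid  (4B, 4-aligned)
40..42  cpu  (2B, 2-aligned)
42..48  -- tail padding (6B)
sizeof = 48, alignof = 8
array of 14: 14 × 48 = 672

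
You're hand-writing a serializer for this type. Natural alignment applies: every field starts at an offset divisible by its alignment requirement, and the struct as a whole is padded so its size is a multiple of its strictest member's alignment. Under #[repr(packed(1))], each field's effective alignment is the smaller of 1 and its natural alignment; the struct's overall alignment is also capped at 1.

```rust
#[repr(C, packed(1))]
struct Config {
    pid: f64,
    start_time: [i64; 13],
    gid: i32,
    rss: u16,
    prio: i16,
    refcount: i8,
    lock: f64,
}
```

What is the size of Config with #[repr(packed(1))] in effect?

pid at 0 (size 8, align 1) → ends 8
start_time at 8 (size 104, align 1) → ends 112
gid at 112 (size 4, align 1) → ends 116
rss at 116 (size 2, align 1) → ends 118
prio at 118 (size 2, align 1) → ends 120
refcount at 120 (size 1, align 1) → ends 121
lock at 121 (size 8, align 1) → ends 129
total 129 bytes, alignment 1

129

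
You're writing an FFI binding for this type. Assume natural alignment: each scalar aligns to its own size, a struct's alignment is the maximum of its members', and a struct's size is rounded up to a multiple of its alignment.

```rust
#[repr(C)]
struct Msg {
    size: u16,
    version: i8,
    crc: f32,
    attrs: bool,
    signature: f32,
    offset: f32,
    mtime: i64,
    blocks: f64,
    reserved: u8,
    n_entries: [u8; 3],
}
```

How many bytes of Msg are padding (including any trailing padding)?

12

@0: size [2B, align 2] → 2
@2: version [1B, align 1] → 3
+1 pad (align 4)
@4: crc [4B, align 4] → 8
@8: attrs [1B, align 1] → 9
+3 pad (align 4)
@12: signature [4B, align 4] → 16
@16: offset [4B, align 4] → 20
+4 pad (align 8)
@24: mtime [8B, align 8] → 32
@32: blocks [8B, align 8] → 40
@40: reserved [1B, align 1] → 41
@41: n_entries [3B, align 1] → 44
+4 tail pad (align 8)
size 48, align 8
data bytes 36, size 48 → padding 12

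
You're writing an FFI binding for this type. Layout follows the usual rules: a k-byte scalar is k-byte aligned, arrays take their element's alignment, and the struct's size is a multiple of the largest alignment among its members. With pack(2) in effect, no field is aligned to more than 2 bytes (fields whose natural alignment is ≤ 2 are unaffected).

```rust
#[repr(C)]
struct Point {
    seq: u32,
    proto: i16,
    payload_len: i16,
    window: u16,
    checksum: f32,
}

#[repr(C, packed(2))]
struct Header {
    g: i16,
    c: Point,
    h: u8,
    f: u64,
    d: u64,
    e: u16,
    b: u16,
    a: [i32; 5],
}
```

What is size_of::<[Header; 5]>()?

300

Point: @0: seq [4B, align 4] → 4; @4: proto [2B, align 2] → 6; @6: payload_len [2B, align 2] → 8; @8: window [2B, align 2] → 10; +2 pad (align 4); @12: checksum [4B, align 4] → 16; size 16, align 4
@0: g [2B, align 2] → 2
@2: c [16B, align 2] → 18
@18: h [1B, align 1] → 19
+1 pad (align 2)
@20: f [8B, align 2] → 28
@28: d [8B, align 2] → 36
@36: e [2B, align 2] → 38
@38: b [2B, align 2] → 40
@40: a [20B, align 2] → 60
size 60, align 2
array of 5: 5 × 60 = 300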